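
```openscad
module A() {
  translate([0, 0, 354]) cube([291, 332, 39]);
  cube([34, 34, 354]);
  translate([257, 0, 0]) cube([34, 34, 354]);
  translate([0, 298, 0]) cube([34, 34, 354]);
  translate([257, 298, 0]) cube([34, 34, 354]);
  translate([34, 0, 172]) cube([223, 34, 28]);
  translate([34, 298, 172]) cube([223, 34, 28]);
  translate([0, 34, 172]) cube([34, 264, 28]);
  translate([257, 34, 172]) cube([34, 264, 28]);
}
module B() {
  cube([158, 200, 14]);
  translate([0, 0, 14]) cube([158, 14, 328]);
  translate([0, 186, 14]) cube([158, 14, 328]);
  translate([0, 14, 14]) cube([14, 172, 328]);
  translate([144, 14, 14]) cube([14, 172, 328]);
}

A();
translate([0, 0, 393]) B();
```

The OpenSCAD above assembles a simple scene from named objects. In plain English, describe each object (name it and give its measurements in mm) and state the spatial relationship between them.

A is a four-legged stool. The seat is a 291×332×39 mm slab whose top surface is at z = 393 mm; four square legs, each 34×34 mm in cross-section, run from the floor (z = 0) to the underside of the seat, each flush with a corner of the seat. Four stretchers, 34 mm wide and 28 mm tall, connect adjacent legs with their undersides at z = 172 mm, each running between the inner faces of the legs it joins and aligned with the legs' outer faces on the other axis.

B is an open-topped rectangular box: outside dimensions 158×200×342 mm, with a uniform wall and base thickness of 14 mm. The base is a full 158×200 slab on the floor; four walls sit on top of the base. The front and back walls (the −y and +y sides) span the full width; the two side walls fit between them.

The open box is on top of the stool.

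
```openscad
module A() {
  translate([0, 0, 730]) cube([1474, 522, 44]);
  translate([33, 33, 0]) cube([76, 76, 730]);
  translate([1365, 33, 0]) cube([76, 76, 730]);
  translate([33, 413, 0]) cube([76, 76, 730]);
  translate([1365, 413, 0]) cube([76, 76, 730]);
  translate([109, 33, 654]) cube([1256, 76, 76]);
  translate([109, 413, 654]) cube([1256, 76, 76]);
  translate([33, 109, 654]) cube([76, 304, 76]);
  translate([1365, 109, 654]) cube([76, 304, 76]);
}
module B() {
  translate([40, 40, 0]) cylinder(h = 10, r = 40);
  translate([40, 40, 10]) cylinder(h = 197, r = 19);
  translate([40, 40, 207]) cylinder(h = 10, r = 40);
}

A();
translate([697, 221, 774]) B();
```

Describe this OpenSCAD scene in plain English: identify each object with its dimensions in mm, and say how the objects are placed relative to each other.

A is a table with a 1474×522 mm rectangular top, 44 mm thick, top surface at z = 774 mm, supported by four 76×76 mm square legs, each inset 33 mm from the nearest pair of top edges, running from the floor. Four apron rails, 76 mm thick and 76 mm tall, run between adjacent legs with their top edges flush with the underside of the top and their outer faces flush with the legs' outer faces.

B is a spool: two coaxial disc flanges of radius 40 mm and thickness 10 mm, joined by a core cylinder of radius 19 mm and height 197 mm. The lower flange rests on z = 0 and the three cylinders share a vertical axis.

The spool is on top of the table, centred.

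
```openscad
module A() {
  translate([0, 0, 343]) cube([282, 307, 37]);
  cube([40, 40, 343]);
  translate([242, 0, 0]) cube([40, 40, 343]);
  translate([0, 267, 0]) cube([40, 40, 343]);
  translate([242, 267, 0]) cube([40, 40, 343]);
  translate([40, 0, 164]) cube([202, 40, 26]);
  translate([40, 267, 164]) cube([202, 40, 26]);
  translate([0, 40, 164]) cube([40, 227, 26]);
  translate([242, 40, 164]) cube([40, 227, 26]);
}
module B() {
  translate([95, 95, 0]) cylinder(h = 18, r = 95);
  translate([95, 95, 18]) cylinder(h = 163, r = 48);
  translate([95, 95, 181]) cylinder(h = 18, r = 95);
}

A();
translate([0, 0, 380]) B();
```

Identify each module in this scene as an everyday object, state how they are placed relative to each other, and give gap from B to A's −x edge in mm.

A is a stool. B is a spool. The spool is on top of the stool. The gap from the spool to the stool's −x edge is 0 mm.

The spool's min-x is at 0; the stool's min-x is 0; gap = 0 mm.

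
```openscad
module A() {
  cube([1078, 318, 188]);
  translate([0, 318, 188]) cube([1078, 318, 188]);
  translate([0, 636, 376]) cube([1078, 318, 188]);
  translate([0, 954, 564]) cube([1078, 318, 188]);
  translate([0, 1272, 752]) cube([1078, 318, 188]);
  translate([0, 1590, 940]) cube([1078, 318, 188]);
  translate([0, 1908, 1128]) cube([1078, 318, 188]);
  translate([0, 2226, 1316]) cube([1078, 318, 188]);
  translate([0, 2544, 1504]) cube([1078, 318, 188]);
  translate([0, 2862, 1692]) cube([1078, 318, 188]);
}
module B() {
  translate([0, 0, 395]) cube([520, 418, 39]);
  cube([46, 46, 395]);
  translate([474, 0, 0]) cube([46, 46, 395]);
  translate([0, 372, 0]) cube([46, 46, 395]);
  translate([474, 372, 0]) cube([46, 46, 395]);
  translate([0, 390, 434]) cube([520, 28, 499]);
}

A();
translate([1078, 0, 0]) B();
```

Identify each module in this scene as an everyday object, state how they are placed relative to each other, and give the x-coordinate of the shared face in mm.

A is a staircase. B is a chair. The chair is against the staircase's +x side, with their −y faces flush. The x-coordinate of the shared face is 1078 mm.

The staircase's +x face and the chair's −x face are both at x = 1078 mm.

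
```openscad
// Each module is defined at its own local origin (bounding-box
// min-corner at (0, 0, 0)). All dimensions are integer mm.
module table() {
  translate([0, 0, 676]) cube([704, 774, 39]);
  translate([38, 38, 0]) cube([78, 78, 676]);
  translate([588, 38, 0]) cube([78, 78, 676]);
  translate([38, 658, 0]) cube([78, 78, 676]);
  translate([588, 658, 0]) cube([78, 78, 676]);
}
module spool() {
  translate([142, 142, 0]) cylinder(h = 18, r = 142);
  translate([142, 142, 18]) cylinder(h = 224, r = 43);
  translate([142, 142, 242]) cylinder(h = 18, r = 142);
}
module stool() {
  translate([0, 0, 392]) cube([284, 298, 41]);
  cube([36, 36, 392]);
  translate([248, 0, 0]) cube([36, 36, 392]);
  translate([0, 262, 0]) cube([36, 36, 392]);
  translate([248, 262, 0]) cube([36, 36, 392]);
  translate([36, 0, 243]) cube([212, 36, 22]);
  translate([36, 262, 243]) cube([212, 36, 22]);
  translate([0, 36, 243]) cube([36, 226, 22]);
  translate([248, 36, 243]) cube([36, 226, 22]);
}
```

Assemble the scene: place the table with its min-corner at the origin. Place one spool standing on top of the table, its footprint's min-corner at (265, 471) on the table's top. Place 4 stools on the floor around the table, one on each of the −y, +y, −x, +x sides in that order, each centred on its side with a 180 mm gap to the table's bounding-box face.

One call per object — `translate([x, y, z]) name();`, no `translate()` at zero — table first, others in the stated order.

table();
translate([265, 471, 715]) spool();
translate([210, -478, 0]) stool();
translate([210, 954, 0]) stool();
translate([-464, 238, 0]) stool();
translate([884, 238, 0]) stool();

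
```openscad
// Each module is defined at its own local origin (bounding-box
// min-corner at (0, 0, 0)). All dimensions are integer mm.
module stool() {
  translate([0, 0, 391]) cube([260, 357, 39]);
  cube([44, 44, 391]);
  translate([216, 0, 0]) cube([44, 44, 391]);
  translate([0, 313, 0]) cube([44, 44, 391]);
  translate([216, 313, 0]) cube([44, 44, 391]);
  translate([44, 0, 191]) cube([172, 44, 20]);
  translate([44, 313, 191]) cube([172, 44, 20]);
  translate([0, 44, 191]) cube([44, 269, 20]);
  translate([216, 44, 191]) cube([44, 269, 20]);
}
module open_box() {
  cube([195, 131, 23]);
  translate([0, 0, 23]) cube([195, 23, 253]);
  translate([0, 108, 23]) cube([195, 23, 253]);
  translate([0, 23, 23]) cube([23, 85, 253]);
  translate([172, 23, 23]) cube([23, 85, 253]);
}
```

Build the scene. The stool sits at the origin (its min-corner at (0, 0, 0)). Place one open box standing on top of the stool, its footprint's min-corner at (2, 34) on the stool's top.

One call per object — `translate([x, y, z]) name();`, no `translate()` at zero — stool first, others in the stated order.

stool();
translate([2, 34, 430]) open_box();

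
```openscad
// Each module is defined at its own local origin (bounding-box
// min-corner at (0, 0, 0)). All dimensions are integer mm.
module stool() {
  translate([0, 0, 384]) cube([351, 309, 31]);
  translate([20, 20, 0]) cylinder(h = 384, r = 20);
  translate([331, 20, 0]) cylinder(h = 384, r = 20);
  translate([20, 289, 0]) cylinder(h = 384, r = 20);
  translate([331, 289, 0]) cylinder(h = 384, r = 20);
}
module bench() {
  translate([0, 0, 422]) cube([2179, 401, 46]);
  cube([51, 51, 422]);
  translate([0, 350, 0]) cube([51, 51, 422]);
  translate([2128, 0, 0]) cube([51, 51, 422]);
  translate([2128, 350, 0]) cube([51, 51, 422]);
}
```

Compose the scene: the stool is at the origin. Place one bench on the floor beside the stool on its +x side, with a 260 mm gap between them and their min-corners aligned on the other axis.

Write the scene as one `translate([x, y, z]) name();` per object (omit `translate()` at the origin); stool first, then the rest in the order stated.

stool();
translate([611, 0, 0]) bench();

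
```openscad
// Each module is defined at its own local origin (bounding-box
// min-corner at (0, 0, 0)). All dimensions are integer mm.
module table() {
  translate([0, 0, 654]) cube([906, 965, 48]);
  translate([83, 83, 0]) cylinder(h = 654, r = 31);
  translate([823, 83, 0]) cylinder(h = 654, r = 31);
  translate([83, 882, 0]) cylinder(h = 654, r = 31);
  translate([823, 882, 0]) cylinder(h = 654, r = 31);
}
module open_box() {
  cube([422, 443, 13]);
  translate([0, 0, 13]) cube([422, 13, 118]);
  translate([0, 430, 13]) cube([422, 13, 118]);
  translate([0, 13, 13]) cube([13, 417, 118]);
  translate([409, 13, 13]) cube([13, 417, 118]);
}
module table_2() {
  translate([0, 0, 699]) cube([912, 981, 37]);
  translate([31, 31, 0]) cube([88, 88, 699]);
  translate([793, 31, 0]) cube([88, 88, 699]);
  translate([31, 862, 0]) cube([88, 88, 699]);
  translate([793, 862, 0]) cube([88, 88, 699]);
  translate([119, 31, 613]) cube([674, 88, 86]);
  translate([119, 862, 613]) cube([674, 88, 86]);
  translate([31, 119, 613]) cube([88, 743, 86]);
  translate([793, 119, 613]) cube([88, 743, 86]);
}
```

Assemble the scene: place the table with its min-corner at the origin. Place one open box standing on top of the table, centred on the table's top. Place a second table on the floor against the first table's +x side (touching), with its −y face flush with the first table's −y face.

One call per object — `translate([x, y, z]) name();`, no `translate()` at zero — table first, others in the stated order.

table();
translate([242, 261, 702]) open_box();
translate([906, 0, 0]) table_2();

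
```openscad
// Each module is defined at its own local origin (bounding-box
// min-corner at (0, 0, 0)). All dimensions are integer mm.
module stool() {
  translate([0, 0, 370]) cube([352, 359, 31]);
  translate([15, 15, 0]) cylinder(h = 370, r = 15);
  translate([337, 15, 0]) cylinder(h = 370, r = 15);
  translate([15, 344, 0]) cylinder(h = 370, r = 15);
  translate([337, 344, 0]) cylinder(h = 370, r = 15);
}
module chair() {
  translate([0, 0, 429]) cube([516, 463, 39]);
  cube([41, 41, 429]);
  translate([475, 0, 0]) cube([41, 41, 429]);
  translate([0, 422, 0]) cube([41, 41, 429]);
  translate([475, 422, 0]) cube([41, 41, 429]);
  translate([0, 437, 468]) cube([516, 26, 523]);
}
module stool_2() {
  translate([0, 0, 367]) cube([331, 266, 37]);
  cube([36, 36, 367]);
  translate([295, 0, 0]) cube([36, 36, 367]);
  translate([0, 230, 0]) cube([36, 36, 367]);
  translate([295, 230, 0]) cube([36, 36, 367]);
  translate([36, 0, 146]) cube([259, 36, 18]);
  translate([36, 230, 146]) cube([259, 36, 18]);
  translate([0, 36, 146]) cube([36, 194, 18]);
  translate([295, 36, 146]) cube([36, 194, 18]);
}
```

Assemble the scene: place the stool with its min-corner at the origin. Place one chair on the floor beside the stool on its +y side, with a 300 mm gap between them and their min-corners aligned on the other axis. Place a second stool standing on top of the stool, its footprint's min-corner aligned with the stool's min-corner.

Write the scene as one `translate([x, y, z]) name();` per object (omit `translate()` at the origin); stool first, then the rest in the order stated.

stool();
translate([0, 659, 0]) chair();
translate([0, 0, 401]) stool_2();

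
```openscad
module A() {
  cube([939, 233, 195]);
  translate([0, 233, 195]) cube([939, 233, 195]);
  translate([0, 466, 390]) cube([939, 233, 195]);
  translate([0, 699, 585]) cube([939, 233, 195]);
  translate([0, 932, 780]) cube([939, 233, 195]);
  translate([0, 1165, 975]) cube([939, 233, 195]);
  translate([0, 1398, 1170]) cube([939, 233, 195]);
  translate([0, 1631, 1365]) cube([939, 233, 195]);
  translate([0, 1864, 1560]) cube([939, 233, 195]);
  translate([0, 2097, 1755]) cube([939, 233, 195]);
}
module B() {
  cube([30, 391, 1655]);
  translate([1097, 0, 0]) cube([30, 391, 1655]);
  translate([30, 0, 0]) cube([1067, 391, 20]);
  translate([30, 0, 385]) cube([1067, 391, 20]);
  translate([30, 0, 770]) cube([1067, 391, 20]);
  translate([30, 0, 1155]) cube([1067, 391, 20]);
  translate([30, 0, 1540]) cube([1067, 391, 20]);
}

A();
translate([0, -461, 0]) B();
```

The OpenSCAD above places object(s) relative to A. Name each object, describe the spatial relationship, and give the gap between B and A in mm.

A is a staircase. B is a bookshelf. The bookshelf is on the floor beside the staircase on its −y side. The gap between the bookshelf and the staircase is 70 mm.

The bookshelf's nearest face is 70 mm from the staircase's −y face.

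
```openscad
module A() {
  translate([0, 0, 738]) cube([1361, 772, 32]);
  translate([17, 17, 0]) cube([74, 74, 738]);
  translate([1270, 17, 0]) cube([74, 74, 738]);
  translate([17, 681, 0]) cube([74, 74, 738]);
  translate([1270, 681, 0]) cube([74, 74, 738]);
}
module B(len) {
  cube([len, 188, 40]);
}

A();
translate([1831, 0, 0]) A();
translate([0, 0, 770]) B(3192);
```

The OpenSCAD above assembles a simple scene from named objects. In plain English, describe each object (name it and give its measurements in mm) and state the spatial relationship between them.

A is a rectangular dining table. The top is 1361×772×32 mm with its upper surface at z = 770 mm. It stands on four 74×74 mm square legs, each inset 17 mm from the nearest pair of top edges, running from the floor to the underside of the top.

B is a rectangular beam 3192 mm long (x), 188 mm deep (y), 40 mm thick (z).

The beam spans the tops of two tables placed 470 mm apart, resting at z = 770 mm.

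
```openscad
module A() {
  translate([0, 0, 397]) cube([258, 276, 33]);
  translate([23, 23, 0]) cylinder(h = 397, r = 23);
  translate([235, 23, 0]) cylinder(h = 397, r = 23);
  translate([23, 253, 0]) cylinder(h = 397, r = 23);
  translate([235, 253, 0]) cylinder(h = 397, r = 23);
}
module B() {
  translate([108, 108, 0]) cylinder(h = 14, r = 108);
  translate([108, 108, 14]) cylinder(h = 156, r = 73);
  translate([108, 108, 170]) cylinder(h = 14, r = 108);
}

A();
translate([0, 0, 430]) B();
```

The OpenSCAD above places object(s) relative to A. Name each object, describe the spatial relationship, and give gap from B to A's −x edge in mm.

A is a stool. B is a spool. The spool is on top of the stool. The gap from the spool to the stool's −x edge is 0 mm.

The spool's min-x is at 0; the stool's min-x is 0; gap = 0 mm.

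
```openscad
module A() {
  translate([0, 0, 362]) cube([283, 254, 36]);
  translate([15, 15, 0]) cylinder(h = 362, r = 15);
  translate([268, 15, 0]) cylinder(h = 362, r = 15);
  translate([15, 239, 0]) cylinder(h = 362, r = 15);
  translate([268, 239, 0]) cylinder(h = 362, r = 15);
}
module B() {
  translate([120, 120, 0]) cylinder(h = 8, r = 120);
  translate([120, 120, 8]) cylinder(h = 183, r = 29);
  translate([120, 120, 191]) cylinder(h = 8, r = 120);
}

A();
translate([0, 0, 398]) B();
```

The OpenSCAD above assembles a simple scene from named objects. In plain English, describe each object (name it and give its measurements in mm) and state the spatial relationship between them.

A is a simple wooden stool: a rectangular seat 283 mm (x) by 254 mm (y), 36 mm thick, top face at z = 398 mm, on four round legs, each 30 mm in diameter. The legs rest on z = 0, each leg's axis is inset half a diameter from the nearest pair of seat edges (so the leg's bounding box is flush with the corner).

B is a spool: two coaxial disc flanges of radius 120 mm and thickness 8 mm, joined by a core cylinder of radius 29 mm and height 183 mm. The lower flange rests on z = 0 and the three cylinders share a vertical axis.

The spool is on top of the stool.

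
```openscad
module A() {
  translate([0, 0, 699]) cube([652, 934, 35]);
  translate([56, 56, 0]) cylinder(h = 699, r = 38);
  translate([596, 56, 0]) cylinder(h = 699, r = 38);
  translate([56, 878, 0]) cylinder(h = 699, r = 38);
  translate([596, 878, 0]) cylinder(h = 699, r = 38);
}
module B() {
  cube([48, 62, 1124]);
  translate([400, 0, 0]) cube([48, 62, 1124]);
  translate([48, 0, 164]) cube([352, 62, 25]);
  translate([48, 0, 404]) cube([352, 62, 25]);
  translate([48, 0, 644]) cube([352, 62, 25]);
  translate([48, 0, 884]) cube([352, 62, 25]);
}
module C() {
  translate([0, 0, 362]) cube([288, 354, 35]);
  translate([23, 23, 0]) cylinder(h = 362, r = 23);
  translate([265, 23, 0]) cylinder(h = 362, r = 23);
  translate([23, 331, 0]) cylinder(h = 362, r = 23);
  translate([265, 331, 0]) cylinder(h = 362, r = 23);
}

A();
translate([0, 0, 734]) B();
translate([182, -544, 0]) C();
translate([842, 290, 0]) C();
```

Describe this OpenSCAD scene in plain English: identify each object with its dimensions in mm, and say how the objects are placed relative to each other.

A is a rectangular dining table. The top is 652×934×35 mm with its upper surface at z = 734 mm. It stands on four round legs of 76 mm diameter, each leg's bounding box inset 18 mm from the nearest pair of top edges, running from the floor to the underside of the top.

B is a wooden ladder with two side rails of 48×62 mm section and 1124 mm height, set 448 mm apart overall. Between them run 4 rectangular rungs (62 mm deep, 25 mm thick), front faces flush with the rails' −y face. The bottom of the first rung is 164 mm above the floor and each subsequent rung is 240 mm higher than the one below.

C is a four-legged stool. The seat is a 288×354×35 mm slab whose top surface is at z = 397 mm; four round legs, each 46 mm in diameter, run from the floor (z = 0) to the underside of the seat, each leg's axis is inset half a diameter from the nearest pair of seat edges (so the leg's bounding box is flush with the corner).

The ladder is on top of the table. Two stools sit around the table at the −y, +x sides.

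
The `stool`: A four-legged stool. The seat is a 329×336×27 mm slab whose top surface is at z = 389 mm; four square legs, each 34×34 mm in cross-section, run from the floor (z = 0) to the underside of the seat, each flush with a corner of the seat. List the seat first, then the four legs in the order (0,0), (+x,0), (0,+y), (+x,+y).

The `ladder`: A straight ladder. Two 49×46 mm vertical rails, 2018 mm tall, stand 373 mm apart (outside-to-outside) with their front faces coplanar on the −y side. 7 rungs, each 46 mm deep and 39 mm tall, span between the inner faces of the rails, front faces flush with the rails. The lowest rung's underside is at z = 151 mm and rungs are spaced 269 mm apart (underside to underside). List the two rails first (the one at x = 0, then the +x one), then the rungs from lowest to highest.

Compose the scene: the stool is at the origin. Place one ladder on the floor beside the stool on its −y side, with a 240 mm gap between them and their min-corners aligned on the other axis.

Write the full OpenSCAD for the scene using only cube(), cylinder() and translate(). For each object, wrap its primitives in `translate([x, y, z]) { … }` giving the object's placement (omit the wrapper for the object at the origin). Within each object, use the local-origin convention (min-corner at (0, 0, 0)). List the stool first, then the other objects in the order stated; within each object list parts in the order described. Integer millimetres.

translate([0, 0, 362]) cube([329, 336, 27]);
cube([34, 34, 362]);
translate([295, 0, 0]) cube([34, 34, 362]);
translate([0, 302, 0]) cube([34, 34, 362]);
translate([295, 302, 0]) cube([34, 34, 362]);
translate([0, -286, 0]) {
  cube([49, 46, 2018]);
  translate([324, 0, 0]) cube([49, 46, 2018]);
  translate([49, 0, 151]) cube([275, 46, 39]);
  translate([49, 0, 420]) cube([275, 46, 39]);
  translate([49, 0, 689]) cube([275, 46, 39]);
  translate([49, 0, 958]) cube([275, 46, 39]);
  translate([49, 0, 1227]) cube([275, 46, 39]);
  translate([49, 0, 1496]) cube([275, 46, 39]);
  translate([49, 0, 1765]) cube([275, 46, 39]);
}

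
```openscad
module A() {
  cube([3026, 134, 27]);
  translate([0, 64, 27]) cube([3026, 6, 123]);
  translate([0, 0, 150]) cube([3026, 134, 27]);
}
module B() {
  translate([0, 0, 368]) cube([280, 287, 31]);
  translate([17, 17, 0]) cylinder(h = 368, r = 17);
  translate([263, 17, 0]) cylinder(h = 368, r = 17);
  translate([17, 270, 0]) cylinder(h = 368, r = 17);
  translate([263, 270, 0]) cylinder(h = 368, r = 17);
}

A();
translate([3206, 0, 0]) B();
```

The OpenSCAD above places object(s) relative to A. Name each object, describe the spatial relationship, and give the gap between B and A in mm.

The stool's nearest face is 180 mm from the I-beam's +x face.

A is an I-beam. B is a stool. The stool is on the floor beside the I-beam on its +x side. The gap between the stool and the I-beam is 180 mm.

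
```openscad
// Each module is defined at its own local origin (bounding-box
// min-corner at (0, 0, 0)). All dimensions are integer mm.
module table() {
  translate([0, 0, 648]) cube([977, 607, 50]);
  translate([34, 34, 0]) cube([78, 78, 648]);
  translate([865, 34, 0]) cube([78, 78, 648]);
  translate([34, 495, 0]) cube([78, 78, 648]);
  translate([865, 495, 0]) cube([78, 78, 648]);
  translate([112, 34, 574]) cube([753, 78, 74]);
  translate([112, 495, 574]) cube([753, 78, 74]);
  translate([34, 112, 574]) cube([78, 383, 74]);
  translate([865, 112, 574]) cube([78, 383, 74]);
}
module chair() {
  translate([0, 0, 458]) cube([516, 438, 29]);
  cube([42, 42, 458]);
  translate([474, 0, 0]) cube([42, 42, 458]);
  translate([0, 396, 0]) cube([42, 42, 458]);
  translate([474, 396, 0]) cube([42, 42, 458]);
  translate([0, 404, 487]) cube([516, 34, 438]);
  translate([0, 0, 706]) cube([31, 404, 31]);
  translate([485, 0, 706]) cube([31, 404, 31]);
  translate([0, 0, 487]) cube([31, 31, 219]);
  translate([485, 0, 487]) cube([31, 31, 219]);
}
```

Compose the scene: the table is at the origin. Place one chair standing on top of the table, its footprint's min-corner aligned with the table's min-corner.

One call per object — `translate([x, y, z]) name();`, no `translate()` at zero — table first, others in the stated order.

table();
translate([0, 0, 698]) chair();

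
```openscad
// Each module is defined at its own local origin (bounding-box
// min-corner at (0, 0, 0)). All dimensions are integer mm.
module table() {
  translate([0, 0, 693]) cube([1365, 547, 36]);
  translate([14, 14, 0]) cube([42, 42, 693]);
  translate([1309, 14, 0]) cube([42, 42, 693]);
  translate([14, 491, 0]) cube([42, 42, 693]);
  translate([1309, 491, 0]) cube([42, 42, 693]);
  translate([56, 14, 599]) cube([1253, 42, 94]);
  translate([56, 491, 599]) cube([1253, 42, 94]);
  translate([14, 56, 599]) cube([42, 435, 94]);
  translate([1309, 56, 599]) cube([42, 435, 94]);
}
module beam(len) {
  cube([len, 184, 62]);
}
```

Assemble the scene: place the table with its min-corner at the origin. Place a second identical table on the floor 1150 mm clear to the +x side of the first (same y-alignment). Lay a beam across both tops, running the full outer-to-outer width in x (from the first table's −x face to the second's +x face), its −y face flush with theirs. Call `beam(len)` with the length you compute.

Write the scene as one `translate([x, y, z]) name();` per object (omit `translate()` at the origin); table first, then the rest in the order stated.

table();
translate([2515, 0, 0]) table();
translate([0, 0, 729]) beam(3880);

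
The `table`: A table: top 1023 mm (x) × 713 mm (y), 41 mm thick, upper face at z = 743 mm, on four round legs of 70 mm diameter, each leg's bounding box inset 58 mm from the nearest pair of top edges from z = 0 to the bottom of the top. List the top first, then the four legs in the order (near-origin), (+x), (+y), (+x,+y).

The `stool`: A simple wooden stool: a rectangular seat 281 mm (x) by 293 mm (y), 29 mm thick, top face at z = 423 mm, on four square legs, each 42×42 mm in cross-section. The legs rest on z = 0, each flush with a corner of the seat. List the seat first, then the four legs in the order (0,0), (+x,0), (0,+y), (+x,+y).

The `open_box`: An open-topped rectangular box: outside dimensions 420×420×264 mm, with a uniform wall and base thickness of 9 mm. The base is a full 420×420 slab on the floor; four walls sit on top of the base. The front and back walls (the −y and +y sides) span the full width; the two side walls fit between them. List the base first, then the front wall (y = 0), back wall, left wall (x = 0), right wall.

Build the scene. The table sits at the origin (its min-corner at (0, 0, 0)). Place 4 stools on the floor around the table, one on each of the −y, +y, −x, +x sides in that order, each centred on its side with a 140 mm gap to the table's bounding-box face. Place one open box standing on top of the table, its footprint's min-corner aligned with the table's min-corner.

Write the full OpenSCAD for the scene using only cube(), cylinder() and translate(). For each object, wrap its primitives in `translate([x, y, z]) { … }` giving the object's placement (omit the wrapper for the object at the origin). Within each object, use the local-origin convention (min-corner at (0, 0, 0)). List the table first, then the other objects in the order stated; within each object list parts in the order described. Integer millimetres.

translate([0, 0, 702]) cube([1023, 713, 41]);
translate([93, 93, 0]) cylinder(h = 702, r = 35);
translate([930, 93, 0]) cylinder(h = 702, r = 35);
translate([93, 620, 0]) cylinder(h = 702, r = 35);
translate([930, 620, 0]) cylinder(h = 702, r = 35);
translate([371, -433, 0]) {
  translate([0, 0, 394]) cube([281, 293, 29]);
  cube([42, 42, 394]);
  translate([239, 0, 0]) cube([42, 42, 394]);
  translate([0, 251, 0]) cube([42, 42, 394]);
  translate([239, 251, 0]) cube([42, 42, 394]);
}
translate([371, 853, 0]) {
  translate([0, 0, 394]) cube([281, 293, 29]);
  cube([42, 42, 394]);
  translate([239, 0, 0]) cube([42, 42, 394]);
  translate([0, 251, 0]) cube([42, 42, 394]);
  translate([239, 251, 0]) cube([42, 42, 394]);
}
translate([-421, 210, 0]) {
  translate([0, 0, 394]) cube([281, 293, 29]);
  cube([42, 42, 394]);
  translate([239, 0, 0]) cube([42, 42, 394]);
  translate([0, 251, 0]) cube([42, 42, 394]);
  translate([239, 251, 0]) cube([42, 42, 394]);
}
translate([1163, 210, 0]) {
  translate([0, 0, 394]) cube([281, 293, 29]);
  cube([42, 42, 394]);
  translate([239, 0, 0]) cube([42, 42, 394]);
  translate([0, 251, 0]) cube([42, 42, 394]);
  translate([239, 251, 0]) cube([42, 42, 394]);
}
translate([0, 0, 743]) {
  cube([420, 420, 9]);
  translate([0, 0, 9]) cube([420, 9, 255]);
  translate([0, 411, 9]) cube([420, 9, 255]);
  translate([0, 9, 9]) cube([9, 402, 255]);
  translate([411, 9, 9]) cube([9, 402, 255]);
}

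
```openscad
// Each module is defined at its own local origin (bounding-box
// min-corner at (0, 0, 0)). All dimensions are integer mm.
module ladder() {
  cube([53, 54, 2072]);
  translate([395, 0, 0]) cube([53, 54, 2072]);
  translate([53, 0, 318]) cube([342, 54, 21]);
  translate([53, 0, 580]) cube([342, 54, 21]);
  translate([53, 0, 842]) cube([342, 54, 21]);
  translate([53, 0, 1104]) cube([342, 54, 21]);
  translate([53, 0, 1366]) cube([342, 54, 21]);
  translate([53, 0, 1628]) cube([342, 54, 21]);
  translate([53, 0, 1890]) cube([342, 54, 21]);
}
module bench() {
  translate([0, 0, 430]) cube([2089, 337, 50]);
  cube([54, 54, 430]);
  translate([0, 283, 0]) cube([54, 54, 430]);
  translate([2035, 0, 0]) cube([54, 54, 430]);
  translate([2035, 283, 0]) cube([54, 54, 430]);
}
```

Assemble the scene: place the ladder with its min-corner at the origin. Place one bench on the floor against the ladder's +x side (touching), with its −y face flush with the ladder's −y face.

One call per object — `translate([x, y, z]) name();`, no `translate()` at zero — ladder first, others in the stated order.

ladder();
translate([448, 0, 0]) bench();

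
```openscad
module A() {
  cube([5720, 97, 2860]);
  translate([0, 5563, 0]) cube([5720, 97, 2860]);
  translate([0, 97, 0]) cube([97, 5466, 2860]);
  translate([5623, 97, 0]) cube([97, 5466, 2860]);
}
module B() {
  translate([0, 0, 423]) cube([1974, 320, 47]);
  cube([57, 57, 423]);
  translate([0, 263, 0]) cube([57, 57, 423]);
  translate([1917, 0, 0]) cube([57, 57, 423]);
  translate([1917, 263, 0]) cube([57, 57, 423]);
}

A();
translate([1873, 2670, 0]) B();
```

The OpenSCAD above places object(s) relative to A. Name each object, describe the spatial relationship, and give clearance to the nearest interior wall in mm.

Clearances: x = 1776, y = 2573; minimum 1776 mm.

A is a house frame. B is a bench. The bench sits inside the house frame, centred. The clearance to the nearest interior wall is 1776 mm.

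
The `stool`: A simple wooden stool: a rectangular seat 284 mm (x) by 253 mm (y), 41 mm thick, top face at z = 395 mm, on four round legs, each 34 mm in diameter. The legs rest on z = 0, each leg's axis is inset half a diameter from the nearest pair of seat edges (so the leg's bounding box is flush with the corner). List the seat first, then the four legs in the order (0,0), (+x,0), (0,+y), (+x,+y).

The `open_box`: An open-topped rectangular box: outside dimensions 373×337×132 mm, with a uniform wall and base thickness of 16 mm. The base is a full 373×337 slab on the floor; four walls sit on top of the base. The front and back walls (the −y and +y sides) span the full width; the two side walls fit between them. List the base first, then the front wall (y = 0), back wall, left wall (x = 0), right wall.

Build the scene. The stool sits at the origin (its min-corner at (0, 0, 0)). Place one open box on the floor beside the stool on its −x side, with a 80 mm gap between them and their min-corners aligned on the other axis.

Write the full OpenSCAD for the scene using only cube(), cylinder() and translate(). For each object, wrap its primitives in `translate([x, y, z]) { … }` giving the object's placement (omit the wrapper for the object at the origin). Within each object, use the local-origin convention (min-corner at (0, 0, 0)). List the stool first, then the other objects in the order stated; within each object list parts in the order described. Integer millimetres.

translate([0, 0, 354]) cube([284, 253, 41]);
translate([17, 17, 0]) cylinder(h = 354, r = 17);
translate([267, 17, 0]) cylinder(h = 354, r = 17);
translate([17, 236, 0]) cylinder(h = 354, r = 17);
translate([267, 236, 0]) cylinder(h = 354, r = 17);
translate([-453, 0, 0]) {
  cube([373, 337, 16]);
  translate([0, 0, 16]) cube([373, 16, 116]);
  translate([0, 321, 16]) cube([373, 16, 116]);
  translate([0, 16, 16]) cube([16, 305, 116]);
  translate([357, 16, 16]) cube([16, 305, 116]);
}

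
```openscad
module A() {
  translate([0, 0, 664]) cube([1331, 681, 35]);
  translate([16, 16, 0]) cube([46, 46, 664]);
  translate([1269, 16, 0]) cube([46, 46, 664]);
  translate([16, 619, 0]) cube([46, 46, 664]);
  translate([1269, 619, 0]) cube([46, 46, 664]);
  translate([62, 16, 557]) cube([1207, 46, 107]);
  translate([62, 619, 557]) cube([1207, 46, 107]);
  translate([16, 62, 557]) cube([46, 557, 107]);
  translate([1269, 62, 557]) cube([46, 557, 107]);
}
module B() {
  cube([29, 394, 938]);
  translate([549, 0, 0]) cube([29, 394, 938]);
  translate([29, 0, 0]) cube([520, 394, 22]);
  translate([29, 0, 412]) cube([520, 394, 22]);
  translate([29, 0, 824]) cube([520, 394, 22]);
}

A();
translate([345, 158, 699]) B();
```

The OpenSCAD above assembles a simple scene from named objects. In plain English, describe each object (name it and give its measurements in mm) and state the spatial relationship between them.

A is a table with a 1331×681 mm rectangular top, 35 mm thick, top surface at z = 699 mm, supported by four 46×46 mm square legs, each inset 16 mm from the nearest pair of top edges, running from the floor. Four apron rails, 46 mm thick and 107 mm tall, run between adjacent legs with their top edges flush with the underside of the top and their outer faces flush with the legs' outer faces.

B is a bookshelf 578 mm wide overall, 394 mm deep and 938 mm tall. The two sides are 29 mm thick vertical panels. 3 horizontal shelves of 22 mm thickness span between the inner faces of the sides; the lowest shelf sits on the floor and shelves are stacked with a clear vertical gap of 390 mm between each pair.

The bookshelf is on top of the table.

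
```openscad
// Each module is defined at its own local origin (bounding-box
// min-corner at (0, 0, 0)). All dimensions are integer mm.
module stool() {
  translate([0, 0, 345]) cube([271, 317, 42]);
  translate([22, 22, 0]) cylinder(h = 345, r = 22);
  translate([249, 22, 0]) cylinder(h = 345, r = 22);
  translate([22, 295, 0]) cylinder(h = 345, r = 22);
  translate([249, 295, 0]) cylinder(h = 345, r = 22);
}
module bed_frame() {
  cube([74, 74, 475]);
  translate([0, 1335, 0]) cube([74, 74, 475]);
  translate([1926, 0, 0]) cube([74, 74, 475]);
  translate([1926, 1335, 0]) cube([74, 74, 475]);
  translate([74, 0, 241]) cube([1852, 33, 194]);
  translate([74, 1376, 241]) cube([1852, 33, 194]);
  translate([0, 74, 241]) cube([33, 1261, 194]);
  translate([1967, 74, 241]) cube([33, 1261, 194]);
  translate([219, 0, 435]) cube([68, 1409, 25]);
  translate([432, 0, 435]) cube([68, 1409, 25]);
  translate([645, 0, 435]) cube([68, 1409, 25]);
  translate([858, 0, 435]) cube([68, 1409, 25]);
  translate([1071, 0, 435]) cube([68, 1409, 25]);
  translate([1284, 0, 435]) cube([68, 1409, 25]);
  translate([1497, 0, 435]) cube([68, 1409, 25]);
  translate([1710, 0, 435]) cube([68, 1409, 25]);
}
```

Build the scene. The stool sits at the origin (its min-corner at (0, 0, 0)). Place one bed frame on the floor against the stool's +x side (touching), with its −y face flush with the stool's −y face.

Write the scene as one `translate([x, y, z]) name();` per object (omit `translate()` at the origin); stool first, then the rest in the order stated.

stool();
translate([271, 0, 0]) bed_frame();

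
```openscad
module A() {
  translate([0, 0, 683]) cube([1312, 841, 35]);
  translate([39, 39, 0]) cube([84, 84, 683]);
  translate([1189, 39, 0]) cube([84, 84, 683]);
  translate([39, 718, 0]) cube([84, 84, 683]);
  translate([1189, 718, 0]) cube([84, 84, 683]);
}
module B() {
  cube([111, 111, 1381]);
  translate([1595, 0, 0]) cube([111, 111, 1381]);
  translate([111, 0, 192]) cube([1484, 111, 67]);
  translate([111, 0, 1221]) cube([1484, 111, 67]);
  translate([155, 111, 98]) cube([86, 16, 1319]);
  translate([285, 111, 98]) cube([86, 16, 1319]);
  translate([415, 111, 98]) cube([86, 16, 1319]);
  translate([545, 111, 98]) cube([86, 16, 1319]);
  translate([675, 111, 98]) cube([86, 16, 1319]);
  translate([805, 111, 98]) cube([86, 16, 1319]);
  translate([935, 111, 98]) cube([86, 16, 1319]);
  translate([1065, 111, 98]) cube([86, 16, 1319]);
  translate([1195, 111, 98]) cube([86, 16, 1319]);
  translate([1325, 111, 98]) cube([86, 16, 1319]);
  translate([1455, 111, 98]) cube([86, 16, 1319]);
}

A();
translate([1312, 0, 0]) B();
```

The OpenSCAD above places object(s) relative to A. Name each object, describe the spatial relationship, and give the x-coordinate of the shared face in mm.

The table's +x face and the fence section's −x face are both at x = 1312 mm.

A is a table. B is a fence section. The fence section is against the table's +x side, with their −y faces flush. The x-coordinate of the shared face is 1312 mm.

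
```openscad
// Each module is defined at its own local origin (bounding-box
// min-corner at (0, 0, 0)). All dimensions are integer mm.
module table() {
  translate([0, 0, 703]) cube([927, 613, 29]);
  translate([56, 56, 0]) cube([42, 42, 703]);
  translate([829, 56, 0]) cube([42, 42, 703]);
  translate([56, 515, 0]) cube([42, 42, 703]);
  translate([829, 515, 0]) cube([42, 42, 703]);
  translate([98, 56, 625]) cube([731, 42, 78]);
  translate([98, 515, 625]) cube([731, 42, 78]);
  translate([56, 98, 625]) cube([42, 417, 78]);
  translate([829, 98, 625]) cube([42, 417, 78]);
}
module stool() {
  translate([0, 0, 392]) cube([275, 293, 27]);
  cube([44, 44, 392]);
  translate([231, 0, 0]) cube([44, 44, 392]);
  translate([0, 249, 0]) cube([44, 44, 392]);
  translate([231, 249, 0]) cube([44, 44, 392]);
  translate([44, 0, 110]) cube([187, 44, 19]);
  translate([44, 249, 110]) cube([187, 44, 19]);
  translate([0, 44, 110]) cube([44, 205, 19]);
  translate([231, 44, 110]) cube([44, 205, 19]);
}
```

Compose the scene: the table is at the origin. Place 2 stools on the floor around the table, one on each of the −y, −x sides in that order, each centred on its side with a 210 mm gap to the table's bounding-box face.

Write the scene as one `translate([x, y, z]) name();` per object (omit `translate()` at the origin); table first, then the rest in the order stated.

table();
translate([326, -503, 0]) stool();
translate([-485, 160, 0]) stool();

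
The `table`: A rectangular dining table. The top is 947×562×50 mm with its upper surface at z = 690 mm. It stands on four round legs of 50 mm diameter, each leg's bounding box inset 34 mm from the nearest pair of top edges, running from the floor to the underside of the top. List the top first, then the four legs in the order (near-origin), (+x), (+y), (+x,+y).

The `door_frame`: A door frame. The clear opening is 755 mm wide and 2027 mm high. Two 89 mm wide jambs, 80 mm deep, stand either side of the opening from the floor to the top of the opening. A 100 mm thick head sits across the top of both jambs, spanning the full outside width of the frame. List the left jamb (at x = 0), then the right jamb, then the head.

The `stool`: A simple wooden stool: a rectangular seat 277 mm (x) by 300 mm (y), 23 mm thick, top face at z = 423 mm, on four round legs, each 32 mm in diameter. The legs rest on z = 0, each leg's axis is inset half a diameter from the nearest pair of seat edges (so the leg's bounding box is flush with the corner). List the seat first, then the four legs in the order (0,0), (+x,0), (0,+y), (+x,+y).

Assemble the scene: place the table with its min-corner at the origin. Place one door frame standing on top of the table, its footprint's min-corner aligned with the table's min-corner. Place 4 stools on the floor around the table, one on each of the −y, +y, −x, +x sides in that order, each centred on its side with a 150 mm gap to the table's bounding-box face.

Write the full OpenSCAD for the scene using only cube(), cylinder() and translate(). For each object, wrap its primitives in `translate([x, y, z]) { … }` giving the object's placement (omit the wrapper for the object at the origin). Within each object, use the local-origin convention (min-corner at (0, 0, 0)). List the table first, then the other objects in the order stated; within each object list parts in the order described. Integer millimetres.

translate([0, 0, 640]) cube([947, 562, 50]);
translate([59, 59, 0]) cylinder(h = 640, r = 25);
translate([888, 59, 0]) cylinder(h = 640, r = 25);
translate([59, 503, 0]) cylinder(h = 640, r = 25);
translate([888, 503, 0]) cylinder(h = 640, r = 25);
translate([0, 0, 690]) {
  cube([89, 80, 2027]);
  translate([844, 0, 0]) cube([89, 80, 2027]);
  translate([0, 0, 2027]) cube([933, 80, 100]);
}
translate([335, -450, 0]) {
  translate([0, 0, 400]) cube([277, 300, 23]);
  translate([16, 16, 0]) cylinder(h = 400, r = 16);
  translate([261, 16, 0]) cylinder(h = 400, r = 16);
  translate([16, 284, 0]) cylinder(h = 400, r = 16);
  translate([261, 284, 0]) cylinder(h = 400, r = 16);
}
translate([335, 712, 0]) {
  translate([0, 0, 400]) cube([277, 300, 23]);
  translate([16, 16, 0]) cylinder(h = 400, r = 16);
  translate([261, 16, 0]) cylinder(h = 400, r = 16);
  translate([16, 284, 0]) cylinder(h = 400, r = 16);
  translate([261, 284, 0]) cylinder(h = 400, r = 16);
}
translate([-427, 131, 0]) {
  translate([0, 0, 400]) cube([277, 300, 23]);
  translate([16, 16, 0]) cylinder(h = 400, r = 16);
  translate([261, 16, 0]) cylinder(h = 400, r = 16);
  translate([16, 284, 0]) cylinder(h = 400, r = 16);
  translate([261, 284, 0]) cylinder(h = 400, r = 16);
}
translate([1097, 131, 0]) {
  translate([0, 0, 400]) cube([277, 300, 23]);
  translate([16, 16, 0]) cylinder(h = 400, r = 16);
  translate([261, 16, 0]) cylinder(h = 400, r = 16);
  translate([16, 284, 0]) cylinder(h = 400, r = 16);
  translate([261, 284, 0]) cylinder(h = 400, r = 16);
}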